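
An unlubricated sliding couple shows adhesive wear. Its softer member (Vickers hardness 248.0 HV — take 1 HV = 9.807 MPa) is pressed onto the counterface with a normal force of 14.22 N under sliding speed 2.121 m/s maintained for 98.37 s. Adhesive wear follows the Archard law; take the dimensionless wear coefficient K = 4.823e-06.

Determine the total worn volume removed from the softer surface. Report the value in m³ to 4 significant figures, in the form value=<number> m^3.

value=5.883e-12 m^3

All working math runs at full precision. Intermediates are printed rounded, and rounded just once, at four significant figures.
Total distance L = v·t = 2.121 m/s × 98.37 s = 208.6 m.
Hardness H = 248.0 HV × 9.807 MPa/HV = 2432 MPa = 2.432e+09 Pa.
In SI base units: W = 14.22 N, H = 2.432e+09 Pa, K = 4.823e-06.
Archard volume V = K·W·L/H = 4.823e-06 · 14.22 · 208.6 / 2.432e+09 = 5.883e-12 m³.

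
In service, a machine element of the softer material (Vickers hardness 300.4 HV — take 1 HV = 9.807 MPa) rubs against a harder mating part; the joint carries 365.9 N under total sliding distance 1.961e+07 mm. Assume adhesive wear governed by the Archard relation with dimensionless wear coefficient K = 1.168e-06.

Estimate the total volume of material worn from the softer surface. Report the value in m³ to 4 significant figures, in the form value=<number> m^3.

The computation carries full float precision; intermediate values are printed rounded. Rounded just once: four significant figures.
Convert: Sliding distance L = 1.961e+07 mm = 1.961e+04 m.
Convert: Hardness H = 300.4 HV × 9.807 MPa/HV = 2946 MPa = 2.946e+09 Pa.
Expressed in SI base units: W = 365.9 N, H = 2.946e+09 Pa, K = 1.168e-06.
Archard volume V = K·W·L/H = 1.168e-06 · 365.9 · 1.961e+04 / 2.946e+09 = 2.845e-09 m³.

value=2.845e-09 m^3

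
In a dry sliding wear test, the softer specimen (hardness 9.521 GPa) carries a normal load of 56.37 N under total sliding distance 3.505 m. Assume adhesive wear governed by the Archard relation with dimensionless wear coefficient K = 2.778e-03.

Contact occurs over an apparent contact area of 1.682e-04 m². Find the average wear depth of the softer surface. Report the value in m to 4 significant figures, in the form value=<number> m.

All working math keeps full float precision. Quoted intermediates are rounded. Rounded just once to 4 significant digits.
Convert: Hardness H = 9.521 GPa = 9.521e+09 Pa.
In SI base units, W = 56.37 N, H = 9.521e+09 Pa, K = 2.778e-03.
Volume removed: V = K·W·L/H = 2.778e-03 · 56.37 · 3.505 / 9.521e+09 = 5.765e-11 m³.
Mean wear depth h = V/A = 5.765e-11 / 1.682e-04 = 3.427e-07 m.

value=3.427e-07 m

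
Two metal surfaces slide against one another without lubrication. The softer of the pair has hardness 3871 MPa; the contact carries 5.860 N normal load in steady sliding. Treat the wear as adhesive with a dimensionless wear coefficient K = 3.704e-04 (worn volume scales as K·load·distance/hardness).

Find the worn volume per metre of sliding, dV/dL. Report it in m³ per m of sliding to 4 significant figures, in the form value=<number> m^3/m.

value=5.607e-13 m^3/m

Shown intermediates are rounded; the algebra holds exact precision — one last rounding, at four significant digits.
Convert: Hardness H = 3871 MPa = 3.871e+09 Pa.
Working in SI base units: W = 5.860 N, H = 3.871e+09 Pa, K = 3.704e-04.
Wear rate dV/dL = K·W/H, so: 3.704e-04 · 5.860 / 3.871e+09 = 5.607e-13 m³/m.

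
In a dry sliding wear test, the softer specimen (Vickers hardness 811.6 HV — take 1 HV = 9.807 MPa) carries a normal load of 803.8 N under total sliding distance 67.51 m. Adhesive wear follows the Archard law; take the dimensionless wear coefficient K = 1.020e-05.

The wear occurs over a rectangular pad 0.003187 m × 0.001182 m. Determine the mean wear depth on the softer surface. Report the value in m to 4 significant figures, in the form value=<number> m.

value=1.846e-05 m

Intermediates appear rounded, and all arithmetic holds full float precision — one last rounding to 4 significant digits.
Convert: Hardness H = 811.6 HV × 9.807 MPa/HV = 7959 MPa = 7.959e+09 Pa.
Convert: Contact area A = 0.003187 m × 0.001182 m = 3.767e-06 m².
Working in SI base units: W = 803.8 N, H = 7.959e+09 Pa, K = 1.020e-05.
Volume removed: V = K·W·L/H = 1.020e-05 · 803.8 · 67.51 / 7.959e+09 = 6.954e-11 m³.
Depth of wear h = V/A = 6.954e-11 / 3.767e-06 = 1.846e-05 m.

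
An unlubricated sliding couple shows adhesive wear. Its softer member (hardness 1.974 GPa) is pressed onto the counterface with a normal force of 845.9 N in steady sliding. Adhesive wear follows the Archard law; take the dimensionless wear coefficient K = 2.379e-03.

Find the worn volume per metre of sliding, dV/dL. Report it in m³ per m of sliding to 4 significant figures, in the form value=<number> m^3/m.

The intermediates are printed rounded, and all arithmetic runs at full precision, and rounded just once to 4 significant figures.
Hardness H = 1.974 GPa = 1.974e+09 Pa.
Restated in SI base units: W = 845.9 N, H = 1.974e+09 Pa, K = 2.379e-03.
Volumetric rate dV/dL = K·W/H, per unit distance: 2.379e-03 · 845.9 / 1.974e+09 = 1.019e-09 m³/m.

value=1.019e-09 m^3/m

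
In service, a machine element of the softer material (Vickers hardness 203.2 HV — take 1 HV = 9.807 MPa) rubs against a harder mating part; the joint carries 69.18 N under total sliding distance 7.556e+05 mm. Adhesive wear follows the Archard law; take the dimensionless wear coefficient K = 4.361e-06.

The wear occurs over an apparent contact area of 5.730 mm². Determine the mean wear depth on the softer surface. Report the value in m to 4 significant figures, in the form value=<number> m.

The algebra holds full precision. Displayed values are rounded. Rounded just once: 4 significant digits.
Total distance L = 7.556e+05 mm = 755.6 m.
Hardness H = 203.2 HV × 9.807 MPa/HV = 1993 MPa = 1.993e+09 Pa.
Contact area A = 5.730 mm² = 5.730e-06 m².
In SI base units: W = 69.18 N, H = 1.993e+09 Pa, K = 4.361e-06.
Apply Archard: V = K·W·L/H = 4.361e-06 · 69.18 · 755.6 / 1.993e+09 = 1.144e-10 m³.
Mean wear depth h = V/A = 1.144e-10 / 5.730e-06 = 1.996e-05 m.

value=1.996e-05 m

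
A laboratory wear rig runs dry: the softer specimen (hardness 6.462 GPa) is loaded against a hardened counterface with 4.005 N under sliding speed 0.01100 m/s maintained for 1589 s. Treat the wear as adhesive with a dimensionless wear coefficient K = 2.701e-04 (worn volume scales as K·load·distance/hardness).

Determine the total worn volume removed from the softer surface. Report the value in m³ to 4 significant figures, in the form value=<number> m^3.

value=2.926e-12 m^3

Shown intermediates are rounded, and all working math maintains full precision — one last rounding: four significant digits.
Convert: The distance L = v·t = 0.01100 m/s × 1589 s = 17.48 m.
Convert: Hardness H = 6.462 GPa = 6.462e+09 Pa.
As SI base values: W = 4.005 N, H = 6.462e+09 Pa, K = 2.701e-04.
Archard volume V = K·W·L/H = 2.701e-04 · 4.005 · 17.48 / 6.462e+09 = 2.926e-12 m³.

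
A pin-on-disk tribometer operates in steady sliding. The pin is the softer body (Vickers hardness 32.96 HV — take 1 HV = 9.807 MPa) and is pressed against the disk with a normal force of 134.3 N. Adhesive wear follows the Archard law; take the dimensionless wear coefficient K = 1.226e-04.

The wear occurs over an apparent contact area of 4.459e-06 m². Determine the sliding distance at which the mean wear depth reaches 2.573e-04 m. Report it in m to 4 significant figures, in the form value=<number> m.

value=22.52 m

Printed values are rounded, and all working math runs at full float precision. Rounded once at the end to 4 significant digits.
Convert: Hardness H = 32.96 HV × 9.807 MPa/HV = 323.2 MPa = 3.232e+08 Pa.
Collected in SI base units: W = 134.3 N, H = 3.232e+08 Pa, K = 1.226e-04.
Allowed volume V_lim = h_lim·A = 2.573e-04 · 4.459e-06 = 1.147e-09 m³.
So the life L = V_lim·H/(K·W) = 1.147e-09 · 3.232e+08 / (1.226e-04 · 134.3) = 22.52 m.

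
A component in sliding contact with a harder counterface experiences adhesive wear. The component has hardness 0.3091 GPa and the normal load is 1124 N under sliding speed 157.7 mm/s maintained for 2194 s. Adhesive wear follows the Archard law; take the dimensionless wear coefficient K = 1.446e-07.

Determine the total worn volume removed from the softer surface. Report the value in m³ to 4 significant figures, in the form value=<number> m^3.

value=1.819e-10 m^3

The algebra keeps exact precision, and intermediate values are shown rounded — a single final rounding, at 4 significant digits.
Convert: Sliding speed v = 157.7 mm/s = 0.1577 m/s. Total distance L = v·t = 0.1577 m/s × 2194 s = 346.0 m.
Convert: Hardness H = 0.3091 GPa = 3.091e+08 Pa.
In SI base units, W = 1124 N, H = 3.091e+08 Pa, K = 1.446e-07.
Volume removed: V = K·W·L/H = 1.446e-07 · 1124 · 346.0 / 3.091e+08 = 1.819e-10 m³.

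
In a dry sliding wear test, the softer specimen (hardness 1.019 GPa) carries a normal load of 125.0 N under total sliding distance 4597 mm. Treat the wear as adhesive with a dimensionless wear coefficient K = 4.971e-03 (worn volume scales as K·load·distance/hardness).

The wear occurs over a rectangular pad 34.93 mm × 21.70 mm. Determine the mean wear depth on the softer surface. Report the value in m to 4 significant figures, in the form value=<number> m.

Intermediates appear rounded — all working math maintains full precision — rounded once at the end: four significant digits.
Convert: Path length L = 4597 mm = 4.597 m.
Convert: Hardness H = 1.019 GPa = 1.019e+09 Pa.
Convert: Pad sides 34.93 mm × 21.70 mm = 0.03493 m × 0.02170 m. Contact area A = 0.03493 m × 0.02170 m = 7.580e-04 m².
Expressed in SI base units: W = 125.0 N, H = 1.019e+09 Pa, K = 4.971e-03.
Archard volume V = K·W·L/H = 4.971e-03 · 125.0 · 4.597 / 1.019e+09 = 2.803e-09 m³.
Depth of wear h = V/A = 2.803e-09 / 7.580e-04 = 3.698e-06 m.

value=3.698e-06 m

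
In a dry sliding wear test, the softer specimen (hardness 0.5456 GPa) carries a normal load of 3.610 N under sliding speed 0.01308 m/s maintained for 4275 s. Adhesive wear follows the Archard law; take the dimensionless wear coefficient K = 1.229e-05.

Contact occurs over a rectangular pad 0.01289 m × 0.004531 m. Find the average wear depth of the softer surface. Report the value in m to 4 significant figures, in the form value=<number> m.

Intermediates are printed rounded; each operation maintains full float precision. Rounded once at the end to 4 significant figures.
Convert: Total distance L = v·t = 0.01308 m/s × 4275 s = 55.92 m.
Convert: Hardness H = 0.5456 GPa = 5.456e+08 Pa.
Convert: Contact area A = 0.01289 m × 0.004531 m = 5.840e-05 m².
In SI base units, W = 3.610 N, H = 5.456e+08 Pa, K = 1.229e-05.
Volume removed: V = K·W·L/H = 1.229e-05 · 3.610 · 55.92 / 5.456e+08 = 4.547e-12 m³.
Mean depth h = V/A = 4.547e-12 / 5.840e-05 = 7.785e-08 m.

value=7.785e-08 m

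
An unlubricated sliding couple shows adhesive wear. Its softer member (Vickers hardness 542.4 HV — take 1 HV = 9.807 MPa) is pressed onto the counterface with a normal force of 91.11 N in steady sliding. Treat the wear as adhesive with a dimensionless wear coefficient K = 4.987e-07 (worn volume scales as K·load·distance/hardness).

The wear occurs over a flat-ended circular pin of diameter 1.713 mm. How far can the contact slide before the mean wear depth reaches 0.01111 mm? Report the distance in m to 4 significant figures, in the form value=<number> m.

Intermediates are shown rounded. The algebra keeps exact precision; a lone final rounding to four significant digits.
Hardness H = 542.4 HV × 9.807 MPa/HV = 5319 MPa = 5.319e+09 Pa.
Pin diameter d = 1.713 mm = 0.001713 m. Contact area A = π·d²/4 = π·(0.001713 m)²/4 = 2.305e-06 m².
Depth limit h_lim = 0.01111 mm = 1.111e-05 m.
Collected in SI base units: W = 91.11 N, H = 5.319e+09 Pa, K = 4.987e-07.
Permissible volume V_lim = h_lim·A = 1.111e-05 · 2.305e-06 = 2.560e-11 m³.
Thus life L = V_lim·H/(K·W) = 2.560e-11 · 5.319e+09 / (4.987e-07 · 91.11) = 2998 m.

value=2998 m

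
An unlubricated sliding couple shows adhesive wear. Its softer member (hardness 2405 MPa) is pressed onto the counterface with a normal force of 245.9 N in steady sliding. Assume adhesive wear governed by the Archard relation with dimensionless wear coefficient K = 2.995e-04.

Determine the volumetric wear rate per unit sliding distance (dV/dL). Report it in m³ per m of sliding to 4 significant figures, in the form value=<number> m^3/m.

value=3.062e-11 m^3/m

All arithmetic holds exact precision, and quoted intermediates are rounded. Rounded just once, at four significant digits.
Convert: Hardness H = 2405 MPa = 2.405e+09 Pa.
In SI base units: W = 245.9 N, H = 2.405e+09 Pa, K = 2.995e-04.
Sliding wear rate dV/dL = K·W/H — distance-free: 2.995e-04 · 245.9 / 2.405e+09 = 3.062e-11 m³/m.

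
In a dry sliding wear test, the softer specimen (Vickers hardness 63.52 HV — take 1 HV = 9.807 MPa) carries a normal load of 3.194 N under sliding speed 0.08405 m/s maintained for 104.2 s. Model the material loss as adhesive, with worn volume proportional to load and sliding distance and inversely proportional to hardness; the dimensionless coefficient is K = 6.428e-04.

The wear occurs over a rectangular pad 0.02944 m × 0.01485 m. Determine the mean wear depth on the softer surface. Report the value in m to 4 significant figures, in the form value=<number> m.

Intermediates are printed rounded, and all working math holds exact precision, and one last rounding to four significant figures.
Sliding distance L = v·t = 0.08405 m/s × 104.2 s = 8.758 m.
Hardness H = 63.52 HV × 9.807 MPa/HV = 622.9 MPa = 6.229e+08 Pa.
Contact area A = 0.02944 m × 0.01485 m = 4.372e-04 m².
Expressed in SI base units: W = 3.194 N, H = 6.229e+08 Pa, K = 6.428e-04.
Apply Archard: V = K·W·L/H = 6.428e-04 · 3.194 · 8.758 / 6.229e+08 = 2.886e-11 m³.
Depth of wear h = V/A = 2.886e-11 / 4.372e-04 = 6.602e-08 m.

value=6.602e-08 m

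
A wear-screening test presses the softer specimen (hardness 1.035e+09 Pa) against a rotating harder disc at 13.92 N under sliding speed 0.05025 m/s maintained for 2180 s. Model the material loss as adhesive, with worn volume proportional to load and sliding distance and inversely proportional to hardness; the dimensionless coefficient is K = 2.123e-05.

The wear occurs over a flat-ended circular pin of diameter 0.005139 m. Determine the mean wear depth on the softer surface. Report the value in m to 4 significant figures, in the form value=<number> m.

value=1.508e-06 m

Each operation runs at full float precision. Intermediates are shown rounded; rounded just once, at four significant digits.
Distance L = v·t = 0.05025 m/s × 2180 s = 109.5 m.
Contact area A = π·d²/4 = π·(0.005139 m)²/4 = 2.074e-05 m².
As SI base values: W = 13.92 N, H = 1.035e+09 Pa, K = 2.123e-05.
Apply Archard: V = K·W·L/H = 2.123e-05 · 13.92 · 109.5 / 1.035e+09 = 3.128e-11 m³.
Average depth h = V/A = 3.128e-11 / 2.074e-05 = 1.508e-06 m.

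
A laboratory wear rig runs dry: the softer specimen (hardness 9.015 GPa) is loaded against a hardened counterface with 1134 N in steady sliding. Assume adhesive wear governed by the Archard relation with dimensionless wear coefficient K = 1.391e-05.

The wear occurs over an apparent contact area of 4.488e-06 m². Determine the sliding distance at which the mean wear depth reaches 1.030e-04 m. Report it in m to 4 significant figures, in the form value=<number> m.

The intermediates are shown rounded; all working math keeps full precision — one last rounding: 4 significant digits.
Hardness H = 9.015 GPa = 9.015e+09 Pa.
Expressed in SI base units: W = 1134 N, H = 9.015e+09 Pa, K = 1.391e-05.
Limit volume V_lim = h_lim·A = 1.030e-04 · 4.488e-06 = 4.623e-10 m³.
Inverting, life L = V_lim·H/(K·W) = 4.623e-10 · 9.015e+09 / (1.391e-05 · 1134) = 264.2 m.

value=264.2 m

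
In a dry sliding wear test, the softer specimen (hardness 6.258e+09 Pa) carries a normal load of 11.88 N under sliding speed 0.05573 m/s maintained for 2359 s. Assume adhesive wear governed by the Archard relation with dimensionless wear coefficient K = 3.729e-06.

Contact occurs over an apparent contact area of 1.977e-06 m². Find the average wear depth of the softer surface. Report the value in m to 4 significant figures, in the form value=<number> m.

value=4.707e-07 m

Quoted intermediates are rounded, and every step maintains full float precision. Rounded just once to four significant figures.
Path length L = v·t = 0.05573 m/s × 2359 s = 131.5 m.
Collected in SI base units: W = 11.88 N, H = 6.258e+09 Pa, K = 3.729e-06.
Archard relation: V = K·W·L/H = 3.729e-06 · 11.88 · 131.5 / 6.258e+09 = 9.307e-13 m³.
Average depth h = V/A = 9.307e-13 / 1.977e-06 = 4.707e-07 m.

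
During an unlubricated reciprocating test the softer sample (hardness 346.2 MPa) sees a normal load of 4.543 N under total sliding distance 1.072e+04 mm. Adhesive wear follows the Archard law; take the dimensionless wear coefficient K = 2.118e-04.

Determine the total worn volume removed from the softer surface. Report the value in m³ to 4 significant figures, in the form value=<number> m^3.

value=2.979e-11 m^3

The computation carries full float precision. Printed values are rounded, and one final rounding: four significant figures.
Path length L = 1.072e+04 mm = 10.72 m.
Hardness H = 346.2 MPa = 3.462e+08 Pa.
Restated in SI base units: W = 4.543 N, H = 3.462e+08 Pa, K = 2.118e-04.
By Archard's law, V = K·W·L/H = 2.118e-04 · 4.543 · 10.72 / 3.462e+08 = 2.979e-11 m³.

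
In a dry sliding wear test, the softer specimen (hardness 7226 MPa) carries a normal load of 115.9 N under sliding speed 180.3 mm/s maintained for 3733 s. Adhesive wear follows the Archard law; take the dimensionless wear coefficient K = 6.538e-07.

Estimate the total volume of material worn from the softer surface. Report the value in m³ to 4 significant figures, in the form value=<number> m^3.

The intermediates are shown rounded. All arithmetic keeps full float precision, and rounded just once, at four significant digits.
Convert: Sliding speed v = 180.3 mm/s = 0.1803 m/s. Distance covered L = v·t = 0.1803 m/s × 3733 s = 673.1 m.
Convert: Hardness H = 7226 MPa = 7.226e+09 Pa.
In SI base units, W = 115.9 N, H = 7.226e+09 Pa, K = 6.538e-07.
Archard volume V = K·W·L/H = 6.538e-07 · 115.9 · 673.1 / 7.226e+09 = 7.058e-12 m³.

value=7.058e-12 m^3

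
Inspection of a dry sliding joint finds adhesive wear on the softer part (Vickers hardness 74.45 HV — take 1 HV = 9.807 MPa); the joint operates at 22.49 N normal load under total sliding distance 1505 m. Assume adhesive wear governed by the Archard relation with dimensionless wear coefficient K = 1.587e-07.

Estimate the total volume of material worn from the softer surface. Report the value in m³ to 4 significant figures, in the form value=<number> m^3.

value=7.357e-12 m^3

Quoted intermediates are rounded. The algebra carries exact precision — one last rounding: four significant figures.
Convert: Hardness H = 74.45 HV × 9.807 MPa/HV = 730.1 MPa = 7.301e+08 Pa.
As SI base values: W = 22.49 N, H = 7.301e+08 Pa, K = 1.587e-07.
Volume removed: V = K·W·L/H = 1.587e-07 · 22.49 · 1505 / 7.301e+08 = 7.357e-12 m³.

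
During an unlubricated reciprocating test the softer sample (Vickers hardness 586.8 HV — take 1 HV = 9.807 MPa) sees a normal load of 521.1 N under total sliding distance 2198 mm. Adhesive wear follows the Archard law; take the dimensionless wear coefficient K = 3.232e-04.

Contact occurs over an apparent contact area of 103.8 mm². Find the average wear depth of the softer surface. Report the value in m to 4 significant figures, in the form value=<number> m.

value=6.197e-07 m

The computation runs at full float precision — the intermediates are shown rounded, and rounded once at the end to four significant figures.
Sliding distance L = 2198 mm = 2.198 m.
Hardness H = 586.8 HV × 9.807 MPa/HV = 5755 MPa = 5.755e+09 Pa.
Contact area A = 103.8 mm² = 1.038e-04 m².
Working in SI base units: W = 521.1 N, H = 5.755e+09 Pa, K = 3.232e-04.
By Archard's law, V = K·W·L/H = 3.232e-04 · 521.1 · 2.198 / 5.755e+09 = 6.433e-11 m³.
Wear depth h = V/A = 6.433e-11 / 1.038e-04 = 6.197e-07 m.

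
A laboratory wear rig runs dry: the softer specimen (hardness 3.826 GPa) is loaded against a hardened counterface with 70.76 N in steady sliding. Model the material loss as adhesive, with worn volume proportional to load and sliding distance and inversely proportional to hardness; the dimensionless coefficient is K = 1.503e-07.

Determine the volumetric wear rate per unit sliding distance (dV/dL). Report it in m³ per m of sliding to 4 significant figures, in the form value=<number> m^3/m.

Quoted intermediates are rounded — all arithmetic keeps exact precision, and rounded just once to four significant digits.
Convert: Hardness H = 3.826 GPa = 3.826e+09 Pa.
Collected in SI base units: W = 70.76 N, H = 3.826e+09 Pa, K = 1.503e-07.
Volumetric rate dV/dL = K·W/H, per unit distance: 1.503e-07 · 70.76 / 3.826e+09 = 2.780e-15 m³/m.

value=2.780e-15 m^3/m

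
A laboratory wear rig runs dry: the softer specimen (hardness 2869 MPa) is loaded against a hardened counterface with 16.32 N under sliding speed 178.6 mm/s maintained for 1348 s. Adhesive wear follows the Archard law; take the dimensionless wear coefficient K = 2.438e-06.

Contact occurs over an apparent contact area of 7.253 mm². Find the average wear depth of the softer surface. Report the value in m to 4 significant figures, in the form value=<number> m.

Intermediates appear rounded; all arithmetic keeps full float precision — a single final rounding, at four significant digits.
Convert: Sliding speed v = 178.6 mm/s = 0.1786 m/s. Total distance L = v·t = 0.1786 m/s × 1348 s = 240.8 m.
Convert: Hardness H = 2869 MPa = 2.869e+09 Pa.
Convert: Contact area A = 7.253 mm² = 7.253e-06 m².
Expressed in SI base units: W = 16.32 N, H = 2.869e+09 Pa, K = 2.438e-06.
Apply Archard: V = K·W·L/H = 2.438e-06 · 16.32 · 240.8 / 2.869e+09 = 3.339e-12 m³.
Average depth h = V/A = 3.339e-12 / 7.253e-06 = 4.603e-07 m.

value=4.603e-07 m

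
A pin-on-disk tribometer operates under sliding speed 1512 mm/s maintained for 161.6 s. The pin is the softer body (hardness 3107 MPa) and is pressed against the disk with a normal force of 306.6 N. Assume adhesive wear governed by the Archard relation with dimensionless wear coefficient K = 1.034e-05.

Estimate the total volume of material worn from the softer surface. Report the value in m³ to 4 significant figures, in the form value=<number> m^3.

Intermediates are shown rounded. The algebra maintains full precision — one final rounding, at 4 significant figures.
Convert: Sliding speed v = 1512 mm/s = 1.512 m/s. Path length L = v·t = 1.512 m/s × 161.6 s = 244.3 m.
Convert: Hardness H = 3107 MPa = 3.107e+09 Pa.
Restated in SI base units: W = 306.6 N, H = 3.107e+09 Pa, K = 1.034e-05.
Archard relation: V = K·W·L/H = 1.034e-05 · 306.6 · 244.3 / 3.107e+09 = 2.493e-10 m³.

value=2.493e-10 m^3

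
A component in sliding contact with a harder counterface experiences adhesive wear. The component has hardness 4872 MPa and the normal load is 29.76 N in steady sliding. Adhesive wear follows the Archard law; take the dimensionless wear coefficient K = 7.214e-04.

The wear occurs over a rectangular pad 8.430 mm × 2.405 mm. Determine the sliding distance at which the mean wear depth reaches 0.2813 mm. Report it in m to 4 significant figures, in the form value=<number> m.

value=1294 m

Each operation maintains exact precision. Intermediate values are printed rounded; rounded once at the end, at 4 significant digits.
Convert: Hardness H = 4872 MPa = 4.872e+09 Pa.
Convert: Pad sides 8.430 mm × 2.405 mm = 0.008430 m × 0.002405 m. Contact area A = 0.008430 m × 0.002405 m = 2.027e-05 m².
Convert: Depth limit h_lim = 0.2813 mm = 2.813e-04 m.
As SI base values: W = 29.76 N, H = 4.872e+09 Pa, K = 7.214e-04.
Limit volume V_lim = h_lim·A = 2.813e-04 · 2.027e-05 = 5.703e-09 m³.
Sliding life L = V_lim·H/(K·W) = 5.703e-09 · 4.872e+09 / (7.214e-04 · 29.76) = 1294 m.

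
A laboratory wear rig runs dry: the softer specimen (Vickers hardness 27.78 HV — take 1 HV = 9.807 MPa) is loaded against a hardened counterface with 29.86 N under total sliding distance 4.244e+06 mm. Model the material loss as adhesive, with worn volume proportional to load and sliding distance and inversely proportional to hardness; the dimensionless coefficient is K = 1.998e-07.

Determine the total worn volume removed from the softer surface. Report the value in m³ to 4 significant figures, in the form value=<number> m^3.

Quoted intermediates are rounded, and the algebra holds full float precision — a lone final rounding to four significant figures.
Convert: Sliding distance L = 4.244e+06 mm = 4244 m.
Convert: Hardness H = 27.78 HV × 9.807 MPa/HV = 272.4 MPa = 2.724e+08 Pa.
Collected in SI base units: W = 29.86 N, H = 2.724e+08 Pa, K = 1.998e-07.
Archard volume V = K·W·L/H = 1.998e-07 · 29.86 · 4244 / 2.724e+08 = 9.294e-11 m³.

value=9.294e-11 m^3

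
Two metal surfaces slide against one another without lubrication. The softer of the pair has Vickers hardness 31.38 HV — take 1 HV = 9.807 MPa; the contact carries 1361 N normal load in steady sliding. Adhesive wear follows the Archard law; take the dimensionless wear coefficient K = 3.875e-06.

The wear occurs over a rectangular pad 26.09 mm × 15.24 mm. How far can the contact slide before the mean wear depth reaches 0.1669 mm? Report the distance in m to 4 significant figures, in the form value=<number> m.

Intermediate values appear rounded — every step carries full float precision — rounded once at the end, at four significant figures.
Hardness H = 31.38 HV × 9.807 MPa/HV = 307.7 MPa = 3.077e+08 Pa.
Pad sides 26.09 mm × 15.24 mm = 0.02609 m × 0.01524 m. Contact area A = 0.02609 m × 0.01524 m = 3.976e-04 m².
Depth limit h_lim = 0.1669 mm = 1.669e-04 m.
Restated in SI base units: W = 1361 N, H = 3.077e+08 Pa, K = 3.875e-06.
Limit volume V_lim = h_lim·A = 1.669e-04 · 3.976e-04 = 6.636e-08 m³.
Life L = V_lim·H/(K·W) = 6.636e-08 · 3.077e+08 / (3.875e-06 · 1361) = 3872 m.

value=3872 m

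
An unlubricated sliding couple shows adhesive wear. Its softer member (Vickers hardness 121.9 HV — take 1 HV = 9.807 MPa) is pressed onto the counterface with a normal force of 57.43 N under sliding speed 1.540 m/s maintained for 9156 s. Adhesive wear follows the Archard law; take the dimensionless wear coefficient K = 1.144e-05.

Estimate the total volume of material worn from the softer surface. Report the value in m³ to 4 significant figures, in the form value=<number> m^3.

Every step keeps full float precision; intermediates are printed rounded, and one last rounding: 4 significant figures.
Convert: Sliding distance L = v·t = 1.540 m/s × 9156 s = 1.410e+04 m.
Convert: Hardness H = 121.9 HV × 9.807 MPa/HV = 1195 MPa = 1.195e+09 Pa.
Restated in SI base units: W = 57.43 N, H = 1.195e+09 Pa, K = 1.144e-05.
Archard relation: V = K·W·L/H = 1.144e-05 · 57.43 · 1.410e+04 / 1.195e+09 = 7.749e-09 m³.

value=7.749e-09 m^3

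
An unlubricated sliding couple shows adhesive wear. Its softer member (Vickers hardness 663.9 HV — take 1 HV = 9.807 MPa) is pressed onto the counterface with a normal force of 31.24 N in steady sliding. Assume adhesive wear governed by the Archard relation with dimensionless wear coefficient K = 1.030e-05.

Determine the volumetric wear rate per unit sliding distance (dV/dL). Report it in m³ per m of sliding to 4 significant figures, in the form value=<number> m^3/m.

value=4.942e-14 m^3/m

The intermediates are shown rounded, and the computation carries full float precision; a lone final rounding, at four significant digits.
Hardness H = 663.9 HV × 9.807 MPa/HV = 6511 MPa = 6.511e+09 Pa.
As SI base values: W = 31.24 N, H = 6.511e+09 Pa, K = 1.030e-05.
Wear rate dV/dL = K·W/H — distance-free: 1.030e-05 · 31.24 / 6.511e+09 = 4.942e-14 m³/m.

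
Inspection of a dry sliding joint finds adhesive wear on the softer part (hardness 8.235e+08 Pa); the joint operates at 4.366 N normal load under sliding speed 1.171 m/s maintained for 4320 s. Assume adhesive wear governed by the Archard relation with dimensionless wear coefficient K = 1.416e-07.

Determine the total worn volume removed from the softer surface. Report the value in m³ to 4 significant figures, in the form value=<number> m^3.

value=3.798e-12 m^3

All arithmetic carries full precision, and intermediate values are printed rounded. Rounded just once to 4 significant figures.
Sliding distance L = v·t = 1.171 m/s × 4320 s = 5059 m.
Restated in SI base units: W = 4.366 N, H = 8.235e+08 Pa, K = 1.416e-07.
Volume removed: V = K·W·L/H = 1.416e-07 · 4.366 · 5059 / 8.235e+08 = 3.798e-12 m³.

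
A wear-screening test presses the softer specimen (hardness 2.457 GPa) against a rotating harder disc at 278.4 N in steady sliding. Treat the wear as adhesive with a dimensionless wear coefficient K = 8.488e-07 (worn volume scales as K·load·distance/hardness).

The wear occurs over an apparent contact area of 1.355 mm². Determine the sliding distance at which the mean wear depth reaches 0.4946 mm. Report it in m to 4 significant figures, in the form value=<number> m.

value=6968 m

Intermediate values appear rounded — all working math runs at full precision. Rounded just once: four significant figures.
Convert: Hardness H = 2.457 GPa = 2.457e+09 Pa.
Convert: Contact area A = 1.355 mm² = 1.355e-06 m².
Convert: Depth limit h_lim = 0.4946 mm = 4.946e-04 m.
Expressed in SI base units: W = 278.4 N, H = 2.457e+09 Pa, K = 8.488e-07.
At the depth limit, V_lim = h_lim·A = 4.946e-04 · 1.355e-06 = 6.702e-10 m³.
Life L = V_lim·H/(K·W) = 6.702e-10 · 2.457e+09 / (8.488e-07 · 278.4) = 6968 m.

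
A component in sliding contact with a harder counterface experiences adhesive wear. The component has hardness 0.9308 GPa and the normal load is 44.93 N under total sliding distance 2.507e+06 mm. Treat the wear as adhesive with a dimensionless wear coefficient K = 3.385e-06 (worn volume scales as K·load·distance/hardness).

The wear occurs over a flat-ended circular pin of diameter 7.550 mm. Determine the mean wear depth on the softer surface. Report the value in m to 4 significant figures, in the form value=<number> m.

Each operation maintains full precision — shown intermediates are rounded — rounded once at the end to 4 significant figures.
Convert: Path length L = 2.507e+06 mm = 2507 m.
Convert: Hardness H = 0.9308 GPa = 9.308e+08 Pa.
Convert: Pin diameter d = 7.550 mm = 0.007550 m. Contact area A = π·d²/4 = π·(0.007550 m)²/4 = 4.477e-05 m².
As SI base values: W = 44.93 N, H = 9.308e+08 Pa, K = 3.385e-06.
Archard volume V = K·W·L/H = 3.385e-06 · 44.93 · 2507 / 9.308e+08 = 4.096e-10 m³.
Mean wear depth h = V/A = 4.096e-10 / 4.477e-05 = 9.150e-06 m.

value=9.150e-06 m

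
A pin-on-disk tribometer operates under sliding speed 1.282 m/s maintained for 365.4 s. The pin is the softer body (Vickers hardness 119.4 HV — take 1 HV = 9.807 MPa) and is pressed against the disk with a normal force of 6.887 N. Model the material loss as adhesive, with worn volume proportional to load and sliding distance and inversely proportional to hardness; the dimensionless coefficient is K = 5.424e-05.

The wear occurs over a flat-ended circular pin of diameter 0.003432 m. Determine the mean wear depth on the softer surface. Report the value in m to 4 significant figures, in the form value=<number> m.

value=1.615e-05 m

Intermediates are displayed rounded; all working math keeps full float precision. Rounded once at the end: four significant figures.
Total distance L = v·t = 1.282 m/s × 365.4 s = 468.4 m.
Hardness H = 119.4 HV × 9.807 MPa/HV = 1171 MPa = 1.171e+09 Pa.
Contact area A = π·d²/4 = π·(0.003432 m)²/4 = 9.251e-06 m².
As SI base values: W = 6.887 N, H = 1.171e+09 Pa, K = 5.424e-05.
Volume removed: V = K·W·L/H = 5.424e-05 · 6.887 · 468.4 / 1.171e+09 = 1.494e-10 m³.
Wear depth h = V/A = 1.494e-10 / 9.251e-06 = 1.615e-05 m.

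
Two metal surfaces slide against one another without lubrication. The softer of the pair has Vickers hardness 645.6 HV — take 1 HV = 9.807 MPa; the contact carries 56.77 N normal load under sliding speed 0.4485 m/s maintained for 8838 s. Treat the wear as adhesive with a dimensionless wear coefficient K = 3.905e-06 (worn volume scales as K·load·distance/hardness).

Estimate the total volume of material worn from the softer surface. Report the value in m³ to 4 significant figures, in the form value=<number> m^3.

Quoted intermediates are rounded — all working math keeps full float precision — one final rounding, at 4 significant figures.
Sliding distance L = v·t = 0.4485 m/s × 8838 s = 3964 m.
Hardness H = 645.6 HV × 9.807 MPa/HV = 6331 MPa = 6.331e+09 Pa.
As SI base values: W = 56.77 N, H = 6.331e+09 Pa, K = 3.905e-06.
Volume removed: V = K·W·L/H = 3.905e-06 · 56.77 · 3964 / 6.331e+09 = 1.388e-10 m³.

value=1.388e-10 m^3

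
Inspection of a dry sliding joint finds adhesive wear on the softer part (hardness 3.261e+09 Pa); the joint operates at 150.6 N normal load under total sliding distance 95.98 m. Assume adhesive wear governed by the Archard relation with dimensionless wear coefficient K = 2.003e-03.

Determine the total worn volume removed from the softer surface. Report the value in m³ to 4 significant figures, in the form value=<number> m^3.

value=8.878e-09 m^3

Every step holds exact precision, and intermediate values are printed rounded. Rounded just once, at 4 significant figures.
Collected in SI base units: W = 150.6 N, H = 3.261e+09 Pa, K = 2.003e-03.
Worn volume V = K·W·L/H = 2.003e-03 · 150.6 · 95.98 / 3.261e+09 = 8.878e-09 m³.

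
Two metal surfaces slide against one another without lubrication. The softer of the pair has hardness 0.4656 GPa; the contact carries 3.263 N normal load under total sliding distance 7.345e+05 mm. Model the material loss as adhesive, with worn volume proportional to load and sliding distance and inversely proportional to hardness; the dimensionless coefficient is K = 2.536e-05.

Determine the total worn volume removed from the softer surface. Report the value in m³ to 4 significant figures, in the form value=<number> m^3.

value=1.305e-10 m^3

Every step maintains exact precision — intermediate values appear rounded, and rounded once at the end, at 4 significant figures.
Convert: Sliding distance L = 7.345e+05 mm = 734.5 m.
Convert: Hardness H = 0.4656 GPa = 4.656e+08 Pa.
Restated in SI base units: W = 3.263 N, H = 4.656e+08 Pa, K = 2.536e-05.
By Archard's law, V = K·W·L/H = 2.536e-05 · 3.263 · 734.5 / 4.656e+08 = 1.305e-10 m³.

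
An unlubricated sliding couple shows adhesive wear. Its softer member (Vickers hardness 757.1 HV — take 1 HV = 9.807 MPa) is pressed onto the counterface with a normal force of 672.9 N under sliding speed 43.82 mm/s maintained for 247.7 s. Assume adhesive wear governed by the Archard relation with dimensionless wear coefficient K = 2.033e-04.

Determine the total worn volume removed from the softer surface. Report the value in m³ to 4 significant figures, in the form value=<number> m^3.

The intermediates are shown rounded — each operation maintains full precision, and rounded once at the end: 4 significant digits.
Convert: Sliding speed v = 43.82 mm/s = 0.04382 m/s. The distance L = v·t = 0.04382 m/s × 247.7 s = 10.85 m.
Convert: Hardness H = 757.1 HV × 9.807 MPa/HV = 7425 MPa = 7.425e+09 Pa.
Expressed in SI base units: W = 672.9 N, H = 7.425e+09 Pa, K = 2.033e-04.
The Archard volume V = K·W·L/H = 2.033e-04 · 672.9 · 10.85 / 7.425e+09 = 2.000e-10 m³.

value=2.000e-10 m^3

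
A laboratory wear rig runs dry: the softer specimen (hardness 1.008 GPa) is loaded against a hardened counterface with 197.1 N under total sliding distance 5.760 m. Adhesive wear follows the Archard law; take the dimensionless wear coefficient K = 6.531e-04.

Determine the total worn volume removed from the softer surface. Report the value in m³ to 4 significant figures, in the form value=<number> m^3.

Every step keeps full float precision, and intermediate values are printed rounded. Rounded just once, at 4 significant digits.
Convert: Hardness H = 1.008 GPa = 1.008e+09 Pa.
Restated in SI base units: W = 197.1 N, H = 1.008e+09 Pa, K = 6.531e-04.
Apply Archard: V = K·W·L/H = 6.531e-04 · 197.1 · 5.760 / 1.008e+09 = 7.356e-10 m³.

value=7.356e-10 m^3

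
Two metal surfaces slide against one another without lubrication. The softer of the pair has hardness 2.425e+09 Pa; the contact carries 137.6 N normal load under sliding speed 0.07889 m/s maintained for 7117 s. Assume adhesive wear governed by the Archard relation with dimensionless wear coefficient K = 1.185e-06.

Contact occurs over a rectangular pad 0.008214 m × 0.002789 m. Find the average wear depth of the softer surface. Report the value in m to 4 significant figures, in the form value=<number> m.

value=1.648e-06 m

The algebra holds full precision; the intermediates are printed rounded — rounded once at the end: 4 significant digits.
Total distance L = v·t = 0.07889 m/s × 7117 s = 561.5 m.
Contact area A = 0.008214 m × 0.002789 m = 2.291e-05 m².
As SI base values: W = 137.6 N, H = 2.425e+09 Pa, K = 1.185e-06.
Worn volume V = K·W·L/H = 1.185e-06 · 137.6 · 561.5 / 2.425e+09 = 3.775e-11 m³.
Mean depth h = V/A = 3.775e-11 / 2.291e-05 = 1.648e-06 m.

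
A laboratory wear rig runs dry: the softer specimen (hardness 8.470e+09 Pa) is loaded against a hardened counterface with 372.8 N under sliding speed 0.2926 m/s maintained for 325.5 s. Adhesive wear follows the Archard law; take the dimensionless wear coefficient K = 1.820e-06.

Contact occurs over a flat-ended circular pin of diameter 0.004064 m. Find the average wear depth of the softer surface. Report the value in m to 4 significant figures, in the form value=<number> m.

value=5.882e-07 m

Every step keeps exact precision; intermediates are printed rounded. Rounded once at the end, at 4 significant digits.
Path length L = v·t = 0.2926 m/s × 325.5 s = 95.24 m.
Contact area A = π·d²/4 = π·(0.004064 m)²/4 = 1.297e-05 m².
Restated in SI base units: W = 372.8 N, H = 8.470e+09 Pa, K = 1.820e-06.
The Archard volume V = K·W·L/H = 1.820e-06 · 372.8 · 95.24 / 8.470e+09 = 7.629e-12 m³.
Average depth h = V/A = 7.629e-12 / 1.297e-05 = 5.882e-07 m.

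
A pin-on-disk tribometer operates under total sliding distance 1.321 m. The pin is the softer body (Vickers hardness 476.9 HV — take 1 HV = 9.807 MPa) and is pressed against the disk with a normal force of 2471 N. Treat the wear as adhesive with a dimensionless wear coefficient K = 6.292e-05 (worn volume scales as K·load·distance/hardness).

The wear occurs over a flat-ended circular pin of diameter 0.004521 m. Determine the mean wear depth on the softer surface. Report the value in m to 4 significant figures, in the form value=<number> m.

Intermediate values are displayed rounded; all working math runs at full precision; one last rounding: 4 significant figures.
Convert: Hardness H = 476.9 HV × 9.807 MPa/HV = 4677 MPa = 4.677e+09 Pa.
Convert: Contact area A = π·d²/4 = π·(0.004521 m)²/4 = 1.605e-05 m².
In SI base units: W = 2471 N, H = 4.677e+09 Pa, K = 6.292e-05.
Archard relation: V = K·W·L/H = 6.292e-05 · 2471 · 1.321 / 4.677e+09 = 4.391e-11 m³.
Mean wear depth h = V/A = 4.391e-11 / 1.605e-05 = 2.736e-06 m.

value=2.736e-06 m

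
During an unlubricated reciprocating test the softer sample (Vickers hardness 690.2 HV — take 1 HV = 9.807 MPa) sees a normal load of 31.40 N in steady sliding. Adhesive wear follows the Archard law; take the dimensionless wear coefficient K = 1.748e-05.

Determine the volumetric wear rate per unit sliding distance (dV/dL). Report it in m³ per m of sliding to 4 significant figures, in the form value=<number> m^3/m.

value=8.109e-14 m^3/m

All working math runs at full precision, and printed values are rounded; rounded once at the end to 4 significant digits.
Hardness H = 690.2 HV × 9.807 MPa/HV = 6769 MPa = 6.769e+09 Pa.
Expressed in SI base units: W = 31.40 N, H = 6.769e+09 Pa, K = 1.748e-05.
Rate of wear dV/dL = K·W/H: 1.748e-05 · 31.40 / 6.769e+09 = 8.109e-14 m³/m.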